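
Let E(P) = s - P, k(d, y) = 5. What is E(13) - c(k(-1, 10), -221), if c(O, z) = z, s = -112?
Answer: 96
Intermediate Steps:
E(P) = -112 - P
E(13) - c(k(-1, 10), -221) = (-112 - 1*13) - 1*(-221) = (-112 - 13) + 221 = -125 + 221 = 96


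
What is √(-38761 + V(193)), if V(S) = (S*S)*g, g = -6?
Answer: I*√262255 ≈ 512.11*I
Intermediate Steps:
V(S) = -6*S² (V(S) = (S*S)*(-6) = S²*(-6) = -6*S²)
√(-38761 + V(193)) = √(-38761 - 6*193²) = √(-38761 - 6*37249) = √(-38761 - 223494) = √(-262255) = I*√262255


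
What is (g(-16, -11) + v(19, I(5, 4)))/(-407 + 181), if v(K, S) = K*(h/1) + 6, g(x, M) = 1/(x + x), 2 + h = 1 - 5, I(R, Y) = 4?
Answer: 3457/7232 ≈ 0.47801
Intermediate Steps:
h = -6 (h = -2 + (1 - 5) = -2 - 4 = -6)
g(x, M) = 1/(2*x)
v(K, S) = 6 - 6*K (v(K, S) = K*(-6/1) + 6 = K*(-6*1) + 6 = K*(-6) + 6 = -6*K + 6 = 6 - 6*K)
(g(-16, -11) + v(19, I(5, 4)))/(-407 + 181) = ((½)/(-16) + (6 - 6*19))/(-407 + 181) = ((½)*(-1/16) + (6 - 114))/(-226) = (-1/32 - 108)*(-1/226) = -3457/32*(-1/226) = 3457/7232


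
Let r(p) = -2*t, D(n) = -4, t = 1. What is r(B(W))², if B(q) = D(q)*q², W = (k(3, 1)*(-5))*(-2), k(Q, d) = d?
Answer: 4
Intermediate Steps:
W = 10 (W = (1*(-5))*(-2) = -5*(-2) = 10)
B(q) = -4*q²
r(p) = -2 (r(p) = -2*1 = -2)
r(B(W))² = (-2)² = 4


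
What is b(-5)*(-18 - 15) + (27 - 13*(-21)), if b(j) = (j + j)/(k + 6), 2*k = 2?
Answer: 2430/7 ≈ 347.14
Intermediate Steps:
k = 1 (k = (½)*2 = 1)
b(j) = 2*j/7 (b(j) = (j + j)/(1 + 6) = (2*j)/7 = (2*j)*(⅐) = 2*j/7)
b(-5)*(-18 - 15) + (27 - 13*(-21)) = ((2/7)*(-5))*(-18 - 15) + (27 - 13*(-21)) = -10/7*(-33) + (27 + 273) = 330/7 + 300 = 2430/7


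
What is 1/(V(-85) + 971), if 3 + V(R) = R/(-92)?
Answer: 92/89141 ≈ 0.0010321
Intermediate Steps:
V(R) = -3 - R/92 (V(R) = -3 + R/(-92) = -3 + R*(-1/92) = -3 - R/92)
1/(V(-85) + 971) = 1/((-3 - 1/92*(-85)) + 971) = 1/((-3 + 85/92) + 971) = 1/(-191/92 + 971) = 1/(89141/92) = 92/89141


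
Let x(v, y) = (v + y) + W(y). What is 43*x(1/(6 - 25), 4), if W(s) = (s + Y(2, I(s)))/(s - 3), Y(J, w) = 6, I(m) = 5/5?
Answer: 11395/19 ≈ 599.74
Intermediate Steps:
I(m) = 1 (I(m) = 5*(1/5) = 1)
W(s) = (6 + s)/(-3 + s) (W(s) = (s + 6)/(s - 3) = (6 + s)/(-3 + s))
x(v, y) = v + y + (6 + y)/(-3 + y) (x(v, y) = (v + y) + (6 + y)/(-3 + y) = v + y + (6 + y)/(-3 + y))
43*x(1/(6 - 25), 4) = 43*((6 + 4 + (-3 + 4)*(1/(6 - 25) + 4))/(-3 + 4)) = 43*((6 + 4 + 1*(1/(-19) + 4))/1) = 43*(1*(6 + 4 + 1*(-1/19 + 4))) = 43*(1*(6 + 4 + 1*(75/19))) = 43*(1*(6 + 4 + 75/19)) = 43*(1*(265/19)) = 43*(265/19) = 11395/19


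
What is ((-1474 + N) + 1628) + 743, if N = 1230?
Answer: 2127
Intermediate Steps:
((-1474 + N) + 1628) + 743 = ((-1474 + 1230) + 1628) + 743 = (-244 + 1628) + 743 = 1384 + 743 = 2127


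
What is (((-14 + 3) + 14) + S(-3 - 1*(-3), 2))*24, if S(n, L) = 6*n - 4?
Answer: -24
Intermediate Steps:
S(n, L) = -4 + 6*n
(((-14 + 3) + 14) + S(-3 - 1*(-3), 2))*24 = (((-14 + 3) + 14) + (-4 + 6*(-3 - 1*(-3))))*24 = ((-11 + 14) + (-4 + 6*(-3 + 3)))*24 = (3 + (-4 + 6*0))*24 = (3 + (-4 + 0))*24 = (3 - 4)*24 = -1*24 = -24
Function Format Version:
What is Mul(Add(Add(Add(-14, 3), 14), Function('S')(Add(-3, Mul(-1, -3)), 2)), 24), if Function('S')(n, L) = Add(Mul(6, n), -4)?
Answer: -24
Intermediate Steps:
Function('S')(n, L) = Add(-4, Mul(6, n))
Mul(Add(Add(Add(-14, 3), 14), Function('S')(Add(-3, Mul(-1, -3)), 2)), 24) = Mul(Add(Add(Add(-14, 3), 14), Add(-4, Mul(6, Add(-3, Mul(-1, -3))))), 24) = Mul(Add(Add(-11, 14), Add(-4, Mul(6, Add(-3, 3)))), 24) = Mul(Add(3, Add(-4, Mul(6, 0))), 24) = Mul(Add(3, Add(-4, 0)), 24) = Mul(Add(3, -4), 24) = Mul(-1, 24) = -24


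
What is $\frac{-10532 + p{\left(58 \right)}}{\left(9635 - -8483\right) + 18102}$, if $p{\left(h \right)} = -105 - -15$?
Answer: $- \frac{5311}{18110} \approx -0.29326$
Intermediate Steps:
$p{\left(h \right)} = -90$ ($p{\left(h \right)} = -105 + 15 = -90$)
$\frac{-10532 + p{\left(58 \right)}}{\left(9635 - -8483\right) + 18102} = \frac{-10532 - 90}{\left(9635 - -8483\right) + 18102} = - \frac{10622}{\left(9635 + 8483\right) + 18102} = - \frac{10622}{18118 + 18102} = - \frac{10622}{36220} = \left(-10622\right) \frac{1}{36220} = - \frac{5311}{18110}$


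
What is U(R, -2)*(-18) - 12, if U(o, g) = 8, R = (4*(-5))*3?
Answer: -156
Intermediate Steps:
R = -60 (R = -20*3 = -60)
U(R, -2)*(-18) - 12 = 8*(-18) - 12 = -144 - 12 = -156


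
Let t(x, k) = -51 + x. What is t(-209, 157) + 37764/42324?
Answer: -913873/3527 ≈ -259.11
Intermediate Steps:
t(-209, 157) + 37764/42324 = (-51 - 209) + 37764/42324 = -260 + 37764*(1/42324) = -260 + 3147/3527 = -913873/3527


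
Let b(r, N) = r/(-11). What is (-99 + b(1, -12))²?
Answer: 1188100/121 ≈ 9819.0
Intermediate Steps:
b(r, N) = -r/11 (b(r, N) = r*(-1/11) = -r/11)
(-99 + b(1, -12))² = (-99 - 1/11*1)² = (-99 - 1/11)² = (-1090/11)² = 1188100/121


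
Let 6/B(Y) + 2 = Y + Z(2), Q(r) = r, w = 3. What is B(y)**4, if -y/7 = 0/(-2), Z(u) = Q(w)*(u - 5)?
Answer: 1296/14641 ≈ 0.088519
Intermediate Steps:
Z(u) = -15 + 3*u (Z(u) = 3*(u - 5) = 3*(-5 + u) = -15 + 3*u)
y = 0 (y = -0/(-2) = -0*(-1)/2 = -7*0 = 0)
B(Y) = 6/(-11 + Y) (B(Y) = 6/(-2 + (Y + (-15 + 3*2))) = 6/(-2 + (Y + (-15 + 6))) = 6/(-2 + (Y - 9)) = 6/(-2 + (-9 + Y)) = 6/(-11 + Y))
B(y)**4 = (6/(-11 + 0))**4 = (6/(-11))**4 = (6*(-1/11))**4 = (-6/11)**4 = 1296/14641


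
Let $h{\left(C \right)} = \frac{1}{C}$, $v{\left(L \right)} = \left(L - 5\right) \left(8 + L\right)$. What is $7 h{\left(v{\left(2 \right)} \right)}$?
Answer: $- \frac{7}{30} \approx -0.23333$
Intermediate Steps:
$v{\left(L \right)} = \left(-5 + L\right) \left(8 + L\right)$
$7 h{\left(v{\left(2 \right)} \right)} = \frac{7}{-40 + 2^{2} + 3 \cdot 2} = \frac{7}{-40 + 4 + 6} = \frac{7}{-30} = 7 \left(- \frac{1}{30}\right) = - \frac{7}{30}$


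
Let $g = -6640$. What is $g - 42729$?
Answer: $-49369$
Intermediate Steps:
$g - 42729 = -6640 - 42729 = -49369$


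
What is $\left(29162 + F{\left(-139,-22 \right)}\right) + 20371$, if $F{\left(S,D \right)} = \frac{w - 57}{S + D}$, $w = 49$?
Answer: $\frac{7974821}{161} \approx 49533.0$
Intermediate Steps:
$F{\left(S,D \right)} = - \frac{8}{D + S}$ ($F{\left(S,D \right)} = \frac{49 - 57}{S + D} = - \frac{8}{D + S}$)
$\left(29162 + F{\left(-139,-22 \right)}\right) + 20371 = \left(29162 - \frac{8}{-22 - 139}\right) + 20371 = \left(29162 - \frac{8}{-161}\right) + 20371 = \left(29162 - - \frac{8}{161}\right) + 20371 = \left(29162 + \frac{8}{161}\right) + 20371 = \frac{4695090}{161} + 20371 = \frac{7974821}{161}$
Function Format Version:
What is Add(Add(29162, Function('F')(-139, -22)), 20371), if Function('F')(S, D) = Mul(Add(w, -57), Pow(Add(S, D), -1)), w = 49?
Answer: Rational(7974821, 161) ≈ 49533.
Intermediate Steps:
Function('F')(S, D) = Mul(-8, Pow(Add(D, S), -1)) (Function('F')(S, D) = Mul(Add(49, -57), Pow(Add(S, D), -1)) = Mul(-8, Pow(Add(D, S), -1)))
Add(Add(29162, Function('F')(-139, -22)), 20371) = Add(Add(29162, Mul(-8, Pow(Add(-22, -139), -1))), 20371) = Add(Add(29162, Mul(-8, Pow(-161, -1))), 20371) = Add(Add(29162, Mul(-8, Rational(-1, 161))), 20371) = Add(Add(29162, Rational(8, 161)), 20371) = Add(Rational(4695090, 161), 20371) = Rational(7974821, 161)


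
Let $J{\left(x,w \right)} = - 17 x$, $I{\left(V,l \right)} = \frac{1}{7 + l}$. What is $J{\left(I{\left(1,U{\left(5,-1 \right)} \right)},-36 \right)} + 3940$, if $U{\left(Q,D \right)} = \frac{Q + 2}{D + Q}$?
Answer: $\frac{137832}{35} \approx 3938.1$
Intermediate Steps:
$U{\left(Q,D \right)} = \frac{2 + Q}{D + Q}$
$J{\left(I{\left(1,U{\left(5,-1 \right)} \right)},-36 \right)} + 3940 = - \frac{17}{7 + \frac{2 + 5}{-1 + 5}} + 3940 = - \frac{17}{7 + \frac{1}{4} \cdot 7} + 3940 = - \frac{17}{7 + \frac{7}{4}} + 3940 = - \frac{17}{\frac{35}{4}} + 3940 = \left(-17\right) \frac{4}{35} + 3940 = - \frac{68}{35} + 3940 = \frac{137832}{35}$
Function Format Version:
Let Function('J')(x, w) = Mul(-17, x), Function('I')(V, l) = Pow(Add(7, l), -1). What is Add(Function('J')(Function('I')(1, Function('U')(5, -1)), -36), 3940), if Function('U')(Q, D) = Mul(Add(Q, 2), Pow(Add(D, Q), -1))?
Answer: Rational(137832, 35) ≈ 3938.1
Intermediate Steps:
Function('U')(Q, D) = Mul(Pow(Add(D, Q), -1), Add(2, Q)) (Function('U')(Q, D) = Mul(Add(2, Q), Pow(Add(D, Q), -1)) = Mul(Pow(Add(D, Q), -1), Add(2, Q)))
Add(Function('J')(Function('I')(1, Function('U')(5, -1)), -36), 3940) = Add(Mul(-17, Pow(Add(7, Mul(Pow(Add(-1, 5), -1), Add(2, 5))), -1)), 3940) = Add(Mul(-17, Pow(Add(7, Mul(Pow(4, -1), 7)), -1)), 3940) = Add(Mul(-17, Pow(Add(7, Mul(Rational(1, 4), 7)), -1)), 3940) = Add(Mul(-17, Pow(Add(7, Rational(7, 4)), -1)), 3940) = Add(Mul(-17, Pow(Rational(35, 4), -1)), 3940) = Add(Mul(-17, Rational(4, 35)), 3940) = Add(Rational(-68, 35), 3940) = Rational(137832, 35)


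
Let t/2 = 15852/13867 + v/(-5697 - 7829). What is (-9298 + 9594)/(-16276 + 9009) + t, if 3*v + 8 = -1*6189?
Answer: 5215644966437/2044552740321 ≈ 2.5510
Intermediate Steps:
v = -6197/3 (v = -8/3 + (-1*6189)/3 = -8/3 + (1/3)*(-6189) = -8/3 - 2063 = -6197/3 ≈ -2065.7)
t = 729176255/281347563 (t = 2*(15852/13867 - 6197/(3*(-5697 - 7829))) = 2*(15852*(1/13867) - 6197/3/(-13526)) = 2*(15852/13867 - 6197/3*(-1/13526)) = 2*(15852/13867 + 6197/40578) = 2*(729176255/562695126) = 729176255/281347563 ≈ 2.5917)
(-9298 + 9594)/(-16276 + 9009) + t = (-9298 + 9594)/(-16276 + 9009) + 729176255/281347563 = 296/(-7267) + 729176255/281347563 = 296*(-1/7267) + 729176255/281347563 = -296/7267 + 729176255/281347563 = 5215644966437/2044552740321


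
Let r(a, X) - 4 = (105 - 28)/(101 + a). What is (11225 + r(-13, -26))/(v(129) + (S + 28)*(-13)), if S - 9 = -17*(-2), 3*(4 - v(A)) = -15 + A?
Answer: -89839/7656 ≈ -11.734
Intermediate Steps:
v(A) = 9 - A/3 (v(A) = 4 - (-15 + A)/3 = 4 + (5 - A/3) = 9 - A/3)
r(a, X) = 4 + 77/(101 + a) (r(a, X) = 4 + (105 - 28)/(101 + a) = 4 + 77/(101 + a))
S = 43 (S = 9 - 17*(-2) = 9 + 34 = 43)
(11225 + r(-13, -26))/(v(129) + (S + 28)*(-13)) = (11225 + (481 + 4*(-13))/(101 - 13))/((9 - ⅓*129) + (43 + 28)*(-13)) = (11225 + (481 - 52)/88)/((9 - 43) + 71*(-13)) = (11225 + (1/88)*429)/(-34 - 923) = (11225 + 39/8)/(-957) = (89839/8)*(-1/957) = -89839/7656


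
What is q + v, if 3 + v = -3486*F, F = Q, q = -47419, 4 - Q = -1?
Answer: -64852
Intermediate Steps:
Q = 5 (Q = 4 - 1*(-1) = 4 + 1 = 5)
F = 5
v = -17433 (v = -3 - 3486*5 = -3 - 17430 = -17433)
q + v = -47419 - 17433 = -64852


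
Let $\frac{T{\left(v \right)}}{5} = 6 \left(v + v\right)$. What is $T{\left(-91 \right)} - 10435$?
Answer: $-15895$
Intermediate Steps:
$T{\left(v \right)} = 60 v$ ($T{\left(v \right)} = 5 \cdot 6 \left(v + v\right) = 5 \cdot 6 \cdot 2 v = 5 \cdot 12 v = 60 v$)
$T{\left(-91 \right)} - 10435 = 60 \left(-91\right) - 10435 = -5460 - 10435 = -15895$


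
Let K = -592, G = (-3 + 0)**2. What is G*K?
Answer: -5328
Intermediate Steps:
G = 9 (G = (-3)**2 = 9)
G*K = 9*(-592) = -5328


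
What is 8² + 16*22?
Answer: 416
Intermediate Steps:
8² + 16*22 = 64 + 352 = 416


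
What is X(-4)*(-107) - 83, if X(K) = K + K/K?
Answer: 238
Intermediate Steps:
X(K) = 1 + K (X(K) = K + 1 = 1 + K)
X(-4)*(-107) - 83 = (1 - 4)*(-107) - 83 = -3*(-107) - 83 = 321 - 83 = 238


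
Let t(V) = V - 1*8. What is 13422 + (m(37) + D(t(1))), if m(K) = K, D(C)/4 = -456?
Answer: 11635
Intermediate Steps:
t(V) = -8 + V (t(V) = V - 8 = -8 + V)
D(C) = -1824 (D(C) = 4*(-456) = -1824)
13422 + (m(37) + D(t(1))) = 13422 + (37 - 1824) = 13422 - 1787 = 11635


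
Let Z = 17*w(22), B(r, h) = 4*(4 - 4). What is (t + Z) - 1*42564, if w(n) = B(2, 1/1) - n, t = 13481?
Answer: -29457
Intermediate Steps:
B(r, h) = 0 (B(r, h) = 4*0 = 0)
w(n) = -n (w(n) = 0 - n = -n)
Z = -374 (Z = 17*(-1*22) = 17*(-22) = -374)
(t + Z) - 1*42564 = (13481 - 374) - 1*42564 = 13107 - 42564 = -29457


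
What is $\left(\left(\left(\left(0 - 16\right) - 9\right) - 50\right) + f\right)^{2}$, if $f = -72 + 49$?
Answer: $9604$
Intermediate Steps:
$f = -23$
$\left(\left(\left(\left(0 - 16\right) - 9\right) - 50\right) + f\right)^{2} = \left(\left(\left(\left(0 - 16\right) - 9\right) - 50\right) - 23\right)^{2} = \left(\left(\left(-16 - 9\right) - 50\right) - 23\right)^{2} = \left(\left(-25 - 50\right) - 23\right)^{2} = \left(-75 - 23\right)^{2} = \left(-98\right)^{2} = 9604$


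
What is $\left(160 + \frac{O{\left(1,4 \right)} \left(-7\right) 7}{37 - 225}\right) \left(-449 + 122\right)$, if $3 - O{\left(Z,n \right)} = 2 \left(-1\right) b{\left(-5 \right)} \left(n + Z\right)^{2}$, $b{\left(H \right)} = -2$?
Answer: $- \frac{8281929}{188} \approx -44053.0$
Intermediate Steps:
$O{\left(Z,n \right)} = 3 - 4 \left(Z + n\right)^{2}$ ($O{\left(Z,n \right)} = 3 - 2 \left(-1\right) \left(-2\right) \left(n + Z\right)^{2} = 3 - \left(-2\right) \left(-2\right) \left(Z + n\right)^{2} = 3 - 4 \left(Z + n\right)^{2}$)
$\left(160 + \frac{O{\left(1,4 \right)} \left(-7\right) 7}{37 - 225}\right) \left(-449 + 122\right) = \left(160 + \frac{\left(3 - 4 \left(1 + 4\right)^{2}\right) \left(-7\right) 7}{37 - 225}\right) \left(-449 + 122\right) = \left(160 + \frac{\left(3 - 4 \cdot 5^{2}\right) \left(-7\right) 7}{-188}\right) \left(-327\right) = \left(160 + \left(3 - 100\right) \left(-7\right) 7 \left(- \frac{1}{188}\right)\right) \left(-327\right) = \left(160 + \left(-97\right) \left(-7\right) 7 \left(- \frac{1}{188}\right)\right) \left(-327\right) = \left(160 + 679 \cdot 7 \left(- \frac{1}{188}\right)\right) \left(-327\right) = \left(160 + 4753 \left(- \frac{1}{188}\right)\right) \left(-327\right) = \left(160 - \frac{4753}{188}\right) \left(-327\right) = \frac{25327}{188} \left(-327\right) = - \frac{8281929}{188}$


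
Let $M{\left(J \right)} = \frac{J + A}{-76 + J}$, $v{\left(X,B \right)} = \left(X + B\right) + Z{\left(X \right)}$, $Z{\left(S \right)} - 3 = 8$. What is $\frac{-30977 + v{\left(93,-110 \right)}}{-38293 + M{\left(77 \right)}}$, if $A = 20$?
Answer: $\frac{30983}{38196} \approx 0.81116$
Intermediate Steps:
$Z{\left(S \right)} = 11$ ($Z{\left(S \right)} = 3 + 8 = 11$)
$v{\left(X,B \right)} = 11 + B + X$ ($v{\left(X,B \right)} = \left(X + B\right) + 11 = \left(B + X\right) + 11 = 11 + B + X$)
$M{\left(J \right)} = \frac{20 + J}{-76 + J}$ ($M{\left(J \right)} = \frac{J + 20}{-76 + J} = \frac{20 + J}{-76 + J}$)
$\frac{-30977 + v{\left(93,-110 \right)}}{-38293 + M{\left(77 \right)}} = \frac{-30977 + \left(11 - 110 + 93\right)}{-38293 + \frac{20 + 77}{-76 + 77}} = \frac{-30977 - 6}{-38293 + 1^{-1} \cdot 97} = - \frac{30983}{-38293 + 1 \cdot 97} = - \frac{30983}{-38293 + 97} = - \frac{30983}{-38196} = \left(-30983\right) \left(- \frac{1}{38196}\right) = \frac{30983}{38196}$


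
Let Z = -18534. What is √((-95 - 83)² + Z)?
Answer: 5*√526 ≈ 114.67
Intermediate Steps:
√((-95 - 83)² + Z) = √((-95 - 83)² - 18534) = √((-178)² - 18534) = √(31684 - 18534) = √13150 = 5*√526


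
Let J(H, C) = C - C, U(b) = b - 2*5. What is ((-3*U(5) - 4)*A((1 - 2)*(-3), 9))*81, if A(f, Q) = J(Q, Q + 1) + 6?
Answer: 5346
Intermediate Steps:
U(b) = -10 + b (U(b) = b - 10 = -10 + b)
J(H, C) = 0
A(f, Q) = 6 (A(f, Q) = 0 + 6 = 6)
((-3*U(5) - 4)*A((1 - 2)*(-3), 9))*81 = ((-3*(-10 + 5) - 4)*6)*81 = ((-3*(-5) - 4)*6)*81 = ((15 - 4)*6)*81 = (11*6)*81 = 66*81 = 5346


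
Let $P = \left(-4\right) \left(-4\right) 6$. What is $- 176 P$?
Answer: $-16896$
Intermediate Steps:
$P = 96$ ($P = 16 \cdot 6 = 96$)
$- 176 P = \left(-176\right) 96 = -16896$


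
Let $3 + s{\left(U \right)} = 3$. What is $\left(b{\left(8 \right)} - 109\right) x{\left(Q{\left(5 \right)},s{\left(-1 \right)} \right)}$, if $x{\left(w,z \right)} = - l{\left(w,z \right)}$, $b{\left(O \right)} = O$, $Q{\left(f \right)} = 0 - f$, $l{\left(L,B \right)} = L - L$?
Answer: $0$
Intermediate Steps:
$l{\left(L,B \right)} = 0$
$s{\left(U \right)} = 0$ ($s{\left(U \right)} = -3 + 3 = 0$)
$Q{\left(f \right)} = - f$
$x{\left(w,z \right)} = 0$ ($x{\left(w,z \right)} = \left(-1\right) 0 = 0$)
$\left(b{\left(8 \right)} - 109\right) x{\left(Q{\left(5 \right)},s{\left(-1 \right)} \right)} = \left(8 - 109\right) 0 = \left(-101\right) 0 = 0$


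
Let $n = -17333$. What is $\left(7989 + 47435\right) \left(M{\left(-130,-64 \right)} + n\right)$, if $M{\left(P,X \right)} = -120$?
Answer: $-967315072$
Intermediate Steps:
$\left(7989 + 47435\right) \left(M{\left(-130,-64 \right)} + n\right) = \left(7989 + 47435\right) \left(-120 - 17333\right) = 55424 \left(-17453\right) = -967315072$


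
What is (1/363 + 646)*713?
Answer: 167197787/363 ≈ 4.6060e+5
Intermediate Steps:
(1/363 + 646)*713 = (234499/363)*713 = 167197787/363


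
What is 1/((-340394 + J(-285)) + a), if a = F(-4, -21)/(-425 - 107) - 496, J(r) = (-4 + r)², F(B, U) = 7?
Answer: -76/19560045 ≈ -3.8855e-6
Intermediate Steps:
a = -37697/76 (a = 7/(-425 - 107) - 496 = 7/(-532) - 496 = 7*(-1/532) - 496 = -1/76 - 496 = -37697/76 ≈ -496.01)
1/((-340394 + J(-285)) + a) = 1/((-340394 + (-4 - 285)²) - 37697/76) = 1/((-340394 + (-289)²) - 37697/76) = 1/((-340394 + 83521) - 37697/76) = 1/(-256873 - 37697/76) = 1/(-19560045/76) = -76/19560045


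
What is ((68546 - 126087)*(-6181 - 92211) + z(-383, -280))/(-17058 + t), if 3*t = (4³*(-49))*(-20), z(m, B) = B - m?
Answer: 16984722525/11546 ≈ 1.4710e+6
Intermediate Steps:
t = 62720/3 (t = ((4³*(-49))*(-20))/3 = ((64*(-49))*(-20))/3 = (-3136*(-20))/3 = (⅓)*62720 = 62720/3 ≈ 20907.)
((68546 - 126087)*(-6181 - 92211) + z(-383, -280))/(-17058 + t) = ((68546 - 126087)*(-6181 - 92211) + (-280 - 1*(-383)))/(-17058 + 62720/3) = (-57541*(-98392) + (-280 + 383))/(11546/3) = (5661574072 + 103)*(3/11546) = 5661574175*(3/11546) = 16984722525/11546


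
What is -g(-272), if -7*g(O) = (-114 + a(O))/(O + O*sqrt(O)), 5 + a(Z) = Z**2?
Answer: -4345/30576 + 4345*I*sqrt(17)/7644 ≈ -0.1421 + 2.3437*I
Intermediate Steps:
a(Z) = -5 + Z**2
g(O) = -(-119 + O**2)/(7*(O + O**(3/2))) (g(O) = -(-114 + (-5 + O**2))/(7*(O + O*sqrt(O))) = -(-119 + O**2)/(7*(O + O**(3/2))))
-g(-272) = -(17 - 1/7*(-272)**2)/(-272 + (-272)**(3/2)) = -(17 - 1/7*73984)/(-272 - 1088*I*sqrt(17)) = -(17 - 73984/7)/(-272 - 1088*I*sqrt(17)) = -(-73865)/((-272 - 1088*I*sqrt(17))*7) = -(-73865)/(7*(-272 - 1088*I*sqrt(17))) = 73865/(7*(-272 - 1088*I*sqrt(17)))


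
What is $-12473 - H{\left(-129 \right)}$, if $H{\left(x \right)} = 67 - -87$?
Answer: $-12627$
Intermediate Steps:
$H{\left(x \right)} = 154$ ($H{\left(x \right)} = 67 + 87 = 154$)
$-12473 - H{\left(-129 \right)} = -12473 - 154 = -12627$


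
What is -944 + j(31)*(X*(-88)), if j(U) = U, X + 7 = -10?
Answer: 45432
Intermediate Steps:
X = -17 (X = -7 - 10 = -17)
-944 + j(31)*(X*(-88)) = -944 + 31*(-17*(-88)) = -944 + 31*1496 = -944 + 46376 = 45432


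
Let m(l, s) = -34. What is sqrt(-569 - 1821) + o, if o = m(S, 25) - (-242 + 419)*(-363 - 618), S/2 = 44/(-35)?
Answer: 173603 + I*sqrt(2390) ≈ 1.736e+5 + 48.888*I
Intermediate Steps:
S = -88/35 (S = 2*(44/(-35)) = 2*(44*(-1/35)) = 2*(-44/35) = -88/35 ≈ -2.5143)
o = 173603 (o = -34 - (-242 + 419)*(-363 - 618) = -34 - 177*(-981) = -34 - 1*(-173637) = -34 + 173637 = 173603)
sqrt(-569 - 1821) + o = sqrt(-569 - 1821) + 173603 = sqrt(-2390) + 173603 = I*sqrt(2390) + 173603 = 173603 + I*sqrt(2390)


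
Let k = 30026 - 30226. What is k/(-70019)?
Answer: 200/70019 ≈ 0.0028564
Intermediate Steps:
k = -200
k/(-70019) = -200/(-70019) = -200*(-1/70019) = 200/70019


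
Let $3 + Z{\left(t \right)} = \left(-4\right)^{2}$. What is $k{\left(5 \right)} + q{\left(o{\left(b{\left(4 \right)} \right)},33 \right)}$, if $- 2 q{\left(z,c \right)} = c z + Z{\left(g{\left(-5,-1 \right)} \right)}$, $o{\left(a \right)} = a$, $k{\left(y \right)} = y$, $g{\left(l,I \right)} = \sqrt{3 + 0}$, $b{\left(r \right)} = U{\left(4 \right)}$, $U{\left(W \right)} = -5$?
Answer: $81$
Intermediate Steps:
$b{\left(r \right)} = -5$
$g{\left(l,I \right)} = \sqrt{3}$
$Z{\left(t \right)} = 13$ ($Z{\left(t \right)} = -3 + \left(-4\right)^{2} = -3 + 16 = 13$)
$q{\left(z,c \right)} = - \frac{13}{2} - \frac{c z}{2}$ ($q{\left(z,c \right)} = - \frac{c z + 13}{2} = - \frac{13 + c z}{2} = - \frac{13}{2} - \frac{c z}{2}$)
$k{\left(5 \right)} + q{\left(o{\left(b{\left(4 \right)} \right)},33 \right)} = 5 - \left(\frac{13}{2} + \frac{33}{2} \left(-5\right)\right) = 5 + \left(- \frac{13}{2} + \frac{165}{2}\right) = 5 + 76 = 81$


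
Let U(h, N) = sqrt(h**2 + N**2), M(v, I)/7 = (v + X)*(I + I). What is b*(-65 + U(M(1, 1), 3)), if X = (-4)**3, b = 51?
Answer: -3315 + 153*sqrt(86437) ≈ 41667.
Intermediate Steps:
X = -64
M(v, I) = 14*I*(-64 + v) (M(v, I) = 7*((v - 64)*(I + I)) = 7*((-64 + v)*(2*I)) = 7*(2*I*(-64 + v)) = 14*I*(-64 + v))
U(h, N) = sqrt(N**2 + h**2)
b*(-65 + U(M(1, 1), 3)) = 51*(-65 + sqrt(3**2 + (14*1*(-64 + 1))**2)) = 51*(-65 + sqrt(9 + (14*1*(-63))**2)) = 51*(-65 + sqrt(9 + (-882)**2)) = 51*(-65 + sqrt(9 + 777924)) = 51*(-65 + sqrt(777933)) = 51*(-65 + 3*sqrt(86437)) = -3315 + 153*sqrt(86437)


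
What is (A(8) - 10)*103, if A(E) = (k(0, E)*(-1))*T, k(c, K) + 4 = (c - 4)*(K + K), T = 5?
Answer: 33990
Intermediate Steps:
k(c, K) = -4 + 2*K*(-4 + c) (k(c, K) = -4 + (c - 4)*(K + K) = -4 + (-4 + c)*(2*K) = -4 + 2*K*(-4 + c))
A(E) = 20 + 40*E (A(E) = ((-4 - 8*E + 2*E*0)*(-1))*5 = ((-4 - 8*E + 0)*(-1))*5 = ((-4 - 8*E)*(-1))*5 = (4 + 8*E)*5 = 20 + 40*E)
(A(8) - 10)*103 = ((20 + 40*8) - 10)*103 = ((20 + 320) - 10)*103 = (340 - 10)*103 = 330*103 = 33990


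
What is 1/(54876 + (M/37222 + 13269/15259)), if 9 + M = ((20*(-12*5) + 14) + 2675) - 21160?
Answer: 283985249/15584071324923 ≈ 1.8223e-5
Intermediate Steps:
M = -19680 (M = -9 + (((20*(-12*5) + 14) + 2675) - 21160) = -9 + (((20*(-60) + 14) + 2675) - 21160) = -9 + (((-1200 + 14) + 2675) - 21160) = -9 + ((-1186 + 2675) - 21160) = -9 + (1489 - 21160) = -9 - 19671 = -19680)
1/(54876 + (M/37222 + 13269/15259)) = 1/(54876 + (-19680/37222 + 13269/15259)) = 1/(54876 + (-19680*1/37222 + 13269*(1/15259))) = 1/(54876 + (-9840/18611 + 13269/15259)) = 1/(54876 + 96800799/283985249) = 1/(15584071324923/283985249) = 283985249/15584071324923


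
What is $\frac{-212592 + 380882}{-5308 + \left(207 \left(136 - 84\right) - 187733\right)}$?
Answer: $- \frac{168290}{182277} \approx -0.92327$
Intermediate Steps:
$\frac{-212592 + 380882}{-5308 + \left(207 \left(136 - 84\right) - 187733\right)} = \frac{168290}{-5308 + \left(207 \cdot 52 - 187733\right)} = \frac{168290}{-5308 + \left(10764 - 187733\right)} = \frac{168290}{-5308 - 176969} = \frac{168290}{-182277} = 168290 \left(- \frac{1}{182277}\right) = - \frac{168290}{182277}$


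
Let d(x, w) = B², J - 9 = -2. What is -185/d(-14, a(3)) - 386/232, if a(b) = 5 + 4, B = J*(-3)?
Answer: -106573/51156 ≈ -2.0833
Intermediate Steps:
J = 7 (J = 9 - 2 = 7)
B = -21 (B = 7*(-3) = -21)
a(b) = 9
d(x, w) = 441 (d(x, w) = (-21)² = 441)
-185/d(-14, a(3)) - 386/232 = -185/441 - 386/232 = -185*1/441 - 386*1/232 = -185/441 - 193/116 = -106573/51156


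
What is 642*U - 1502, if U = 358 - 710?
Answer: -227486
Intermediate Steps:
U = -352
642*U - 1502 = 642*(-352) - 1502 = -225984 - 1502 = -227486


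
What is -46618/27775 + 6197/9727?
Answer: -25575601/24560675 ≈ -1.0413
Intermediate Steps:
-46618/27775 + 6197/9727 = -46618*1/27775 + 6197*(1/9727) = -4238/2525 + 6197/9727 = -25575601/24560675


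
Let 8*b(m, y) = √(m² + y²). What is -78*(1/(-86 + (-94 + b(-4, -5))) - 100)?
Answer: 16174658760/2073559 + 624*√41/2073559 ≈ 7800.4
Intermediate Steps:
b(m, y) = √(m² + y²)/8
-78*(1/(-86 + (-94 + b(-4, -5))) - 100) = -78*(1/(-86 + (-94 + √((-4)² + (-5)²)/8)) - 100) = -78*(1/(-86 + (-94 + √(16 + 25)/8)) - 100) = -78*(1/(-86 + (-94 + √41/8)) - 100) = -78*(1/(-180 + √41/8) - 100) = -78*(-100 + 1/(-180 + √41/8)) = 7800 - 78/(-180 + √41/8)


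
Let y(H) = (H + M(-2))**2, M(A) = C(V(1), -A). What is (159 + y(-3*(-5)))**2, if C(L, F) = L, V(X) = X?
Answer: 172225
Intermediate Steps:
M(A) = 1
y(H) = (1 + H)**2 (y(H) = (H + 1)**2 = (1 + H)**2)
(159 + y(-3*(-5)))**2 = (159 + (1 - 3*(-5))**2)**2 = (159 + (1 + 15)**2)**2 = (159 + 16**2)**2 = (159 + 256)**2 = 415**2 = 172225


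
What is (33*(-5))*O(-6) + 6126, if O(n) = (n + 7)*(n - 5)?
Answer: 7941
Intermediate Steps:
O(n) = (-5 + n)*(7 + n) (O(n) = (7 + n)*(-5 + n) = (-5 + n)*(7 + n))
(33*(-5))*O(-6) + 6126 = (33*(-5))*(-35 + (-6)**2 + 2*(-6)) + 6126 = -165*(-35 + 36 - 12) + 6126 = -165*(-11) + 6126 = 1815 + 6126 = 7941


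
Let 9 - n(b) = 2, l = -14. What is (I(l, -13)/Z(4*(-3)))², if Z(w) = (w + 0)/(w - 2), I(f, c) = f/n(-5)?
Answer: 49/9 ≈ 5.4444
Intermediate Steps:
n(b) = 7 (n(b) = 9 - 1*2 = 9 - 2 = 7)
I(f, c) = f/7
Z(w) = w/(-2 + w)
(I(l, -13)/Z(4*(-3)))² = (((⅐)*(-14))/(((4*(-3))/(-2 + 4*(-3)))))² = (-2/((-12/(-2 - 12))))² = (-2/((-12/(-14))))² = (-2/((-12*(-1/14))))² = (-2/6/7)² = (-2*7/6)² = (-7/3)² = 49/9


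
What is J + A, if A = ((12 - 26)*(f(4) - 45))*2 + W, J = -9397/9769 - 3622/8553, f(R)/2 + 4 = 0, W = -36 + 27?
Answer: 123126773216/83554257 ≈ 1473.6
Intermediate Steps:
W = -9
f(R) = -8 (f(R) = -8 + 2*0 = -8 + 0 = -8)
J = -115755859/83554257 (J = -9397*1/9769 - 3622*1/8553 = -9397/9769 - 3622/8553 = -115755859/83554257 ≈ -1.3854)
A = 1475 (A = ((12 - 26)*(-8 - 45))*2 - 9 = -14*(-53)*2 - 9 = 742*2 - 9 = 1484 - 9 = 1475)
J + A = -115755859/83554257 + 1475 = 123126773216/83554257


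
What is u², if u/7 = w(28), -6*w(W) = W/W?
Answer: 49/36 ≈ 1.3611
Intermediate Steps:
w(W) = -⅙ (w(W) = -W/(6*W) = -⅙*1 = -⅙)
u = -7/6 (u = 7*(-⅙) = -7/6 ≈ -1.1667)
u² = (-7/6)² = 49/36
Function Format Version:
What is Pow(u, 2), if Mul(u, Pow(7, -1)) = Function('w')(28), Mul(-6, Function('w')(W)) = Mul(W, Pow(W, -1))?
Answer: Rational(49, 36) ≈ 1.3611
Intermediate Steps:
Function('w')(W) = Rational(-1, 6) (Function('w')(W) = Mul(Rational(-1, 6), Mul(W, Pow(W, -1))) = Mul(Rational(-1, 6), 1) = Rational(-1, 6))
u = Rational(-7, 6) (u = Mul(7, Rational(-1, 6)) = Rational(-7, 6) ≈ -1.1667)
Pow(u, 2) = Pow(Rational(-7, 6), 2) = Rational(49, 36)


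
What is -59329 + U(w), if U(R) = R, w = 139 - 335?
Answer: -59525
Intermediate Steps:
w = -196
-59329 + U(w) = -59329 - 196 = -59525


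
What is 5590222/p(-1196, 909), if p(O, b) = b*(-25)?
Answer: -5590222/22725 ≈ -245.99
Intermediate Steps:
p(O, b) = -25*b
5590222/p(-1196, 909) = 5590222/((-25*909)) = 5590222/(-22725) = 5590222*(-1/22725) = -5590222/22725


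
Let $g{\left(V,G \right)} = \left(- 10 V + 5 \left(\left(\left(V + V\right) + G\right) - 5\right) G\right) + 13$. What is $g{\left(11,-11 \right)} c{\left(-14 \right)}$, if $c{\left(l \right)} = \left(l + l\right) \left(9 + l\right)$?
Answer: $-59780$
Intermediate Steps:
$g{\left(V,G \right)} = 13 - 10 V + G \left(-25 + 5 G + 10 V\right)$ ($g{\left(V,G \right)} = \left(- 10 V + 5 \left(\left(2 V + G\right) - 5\right) G\right) + 13 = \left(- 10 V + 5 \left(\left(G + 2 V\right) - 5\right) G\right) + 13 = \left(- 10 V + 5 \left(-5 + G + 2 V\right) G\right) + 13 = \left(- 10 V + \left(-25 + 5 G + 10 V\right) G\right) + 13 = \left(- 10 V + G \left(-25 + 5 G + 10 V\right)\right) + 13 = 13 - 10 V + G \left(-25 + 5 G + 10 V\right)$)
$c{\left(l \right)} = 2 l \left(9 + l\right)$
$g{\left(11,-11 \right)} c{\left(-14 \right)} = \left(13 - -275 - 110 + 5 \left(-11\right)^{2} + 10 \left(-11\right) 11\right) 2 \left(-14\right) \left(9 - 14\right) = \left(13 + 275 - 110 + 5 \cdot 121 - 1210\right) 2 \left(-14\right) \left(-5\right) = \left(13 + 275 - 110 + 605 - 1210\right) 140 = \left(-427\right) 140 = -59780$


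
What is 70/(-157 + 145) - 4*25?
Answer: -635/6 ≈ -105.83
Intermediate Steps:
70/(-157 + 145) - 4*25 = 70/(-12) - 100 = 70*(-1/12) - 100 = -35/6 - 100 = -635/6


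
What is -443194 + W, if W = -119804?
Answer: -562998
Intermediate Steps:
-443194 + W = -443194 - 119804 = -562998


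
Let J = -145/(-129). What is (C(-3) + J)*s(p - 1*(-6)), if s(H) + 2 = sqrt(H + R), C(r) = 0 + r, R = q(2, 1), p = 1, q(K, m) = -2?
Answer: 484/129 - 242*sqrt(5)/129 ≈ -0.44286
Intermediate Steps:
R = -2
C(r) = r
s(H) = -2 + sqrt(-2 + H) (s(H) = -2 + sqrt(H - 2) = -2 + sqrt(-2 + H))
J = 145/129 (J = -145*(-1/129) = 145/129 ≈ 1.1240)
(C(-3) + J)*s(p - 1*(-6)) = (-3 + 145/129)*(-2 + sqrt(-2 + (1 - 1*(-6)))) = -242*(-2 + sqrt(-2 + (1 + 6)))/129 = -242*(-2 + sqrt(-2 + 7))/129 = -242*(-2 + sqrt(5))/129 = 484/129 - 242*sqrt(5)/129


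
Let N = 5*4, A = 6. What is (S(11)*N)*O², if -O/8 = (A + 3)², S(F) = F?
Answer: 92378880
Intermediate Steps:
N = 20
O = -648 (O = -8*(6 + 3)² = -8*9² = -8*81 = -648)
(S(11)*N)*O² = (11*20)*(-648)² = 220*419904 = 92378880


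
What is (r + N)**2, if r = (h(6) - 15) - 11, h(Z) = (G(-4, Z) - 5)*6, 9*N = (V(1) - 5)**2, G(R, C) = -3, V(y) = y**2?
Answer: 422500/81 ≈ 5216.0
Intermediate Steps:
N = 16/9 (N = (1**2 - 5)**2/9 = (1 - 5)**2/9 = (1/9)*(-4)**2 = (1/9)*16 = 16/9 ≈ 1.7778)
h(Z) = -48 (h(Z) = (-3 - 5)*6 = -8*6 = -48)
r = -74 (r = (-48 - 15) - 11 = -63 - 11 = -74)
(r + N)**2 = (-74 + 16/9)**2 = (-650/9)**2 = 422500/81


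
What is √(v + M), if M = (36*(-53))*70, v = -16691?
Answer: I*√150251 ≈ 387.62*I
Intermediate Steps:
M = -133560 (M = -1908*70 = -133560)
√(v + M) = √(-16691 - 133560) = √(-150251) = I*√150251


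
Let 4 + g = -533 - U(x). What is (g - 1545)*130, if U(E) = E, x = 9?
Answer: -271830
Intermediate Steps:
g = -546 (g = -4 + (-533 - 1*9) = -4 + (-533 - 9) = -4 - 542 = -546)
(g - 1545)*130 = (-546 - 1545)*130 = -2091*130 = -271830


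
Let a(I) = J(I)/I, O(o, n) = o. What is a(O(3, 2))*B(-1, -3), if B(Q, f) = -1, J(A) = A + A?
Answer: -2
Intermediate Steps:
J(A) = 2*A
a(I) = 2 (a(I) = (2*I)/I = 2)
a(O(3, 2))*B(-1, -3) = 2*(-1) = -2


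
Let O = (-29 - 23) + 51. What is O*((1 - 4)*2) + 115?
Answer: 121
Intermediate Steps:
O = -1 (O = -52 + 51 = -1)
O*((1 - 4)*2) + 115 = -(1 - 4)*2 + 115 = -(-3)*2 + 115 = -1*(-6) + 115 = 6 + 115 = 121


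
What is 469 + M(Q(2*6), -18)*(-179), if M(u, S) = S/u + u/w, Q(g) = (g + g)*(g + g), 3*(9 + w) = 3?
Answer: 427603/32 ≈ 13363.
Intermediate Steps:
w = -8 (w = -9 + (⅓)*3 = -9 + 1 = -8)
Q(g) = 4*g² (Q(g) = (2*g)*(2*g) = 4*g²)
M(u, S) = -u/8 + S/u (M(u, S) = S/u + u/(-8) = S/u + u*(-⅛) = S/u - u/8 = -u/8 + S/u)
469 + M(Q(2*6), -18)*(-179) = 469 + (-(2*6)²/2 - 18/(4*(2*6)²))*(-179) = 469 + (-12²/2 - 18/(4*12²))*(-179) = 469 + (-144/2 - 18/(4*144))*(-179) = 469 + (-⅛*576 - 18/576)*(-179) = 469 + (-72 - 18*1/576)*(-179) = 469 + (-72 - 1/32)*(-179) = 469 - 2305/32*(-179) = 469 + 412595/32 = 427603/32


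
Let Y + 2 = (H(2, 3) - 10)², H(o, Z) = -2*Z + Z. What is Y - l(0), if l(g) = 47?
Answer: 120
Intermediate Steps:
H(o, Z) = -Z
Y = 167 (Y = -2 + (-1*3 - 10)² = -2 + (-3 - 10)² = -2 + (-13)² = -2 + 169 = 167)
Y - l(0) = 167 - 1*47 = 167 - 47 = 120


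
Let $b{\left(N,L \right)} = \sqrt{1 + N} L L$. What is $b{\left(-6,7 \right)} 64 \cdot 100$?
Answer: $313600 i \sqrt{5} \approx 7.0123 \cdot 10^{5} i$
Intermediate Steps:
$b{\left(N,L \right)} = L^{2} \sqrt{1 + N}$ ($b{\left(N,L \right)} = L \sqrt{1 + N} L = L^{2} \sqrt{1 + N}$)
$b{\left(-6,7 \right)} 64 \cdot 100 = 7^{2} \sqrt{1 - 6} \cdot 64 \cdot 100 = 49 \sqrt{-5} \cdot 64 \cdot 100 = 49 i \sqrt{5} \cdot 64 \cdot 100 = 3136 i \sqrt{5} \cdot 100 = 313600 i \sqrt{5}$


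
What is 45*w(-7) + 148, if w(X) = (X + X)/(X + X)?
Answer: 193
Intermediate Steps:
w(X) = 1 (w(X) = (2*X)/((2*X)) = (2*X)*(1/(2*X)) = 1)
45*w(-7) + 148 = 45*1 + 148 = 45 + 148 = 193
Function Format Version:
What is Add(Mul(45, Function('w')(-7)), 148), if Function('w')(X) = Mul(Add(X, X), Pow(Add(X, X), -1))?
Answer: 193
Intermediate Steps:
Function('w')(X) = 1 (Function('w')(X) = Mul(Mul(2, X), Pow(Mul(2, X), -1)) = Mul(Mul(2, X), Mul(Rational(1, 2), Pow(X, -1))) = 1)
Add(Mul(45, Function('w')(-7)), 148) = Add(Mul(45, 1), 148) = Add(45, 148) = 193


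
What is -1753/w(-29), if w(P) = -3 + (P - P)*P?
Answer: 1753/3 ≈ 584.33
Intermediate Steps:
w(P) = -3 (w(P) = -3 + 0*P = -3 + 0 = -3)
-1753/w(-29) = -1753/(-3) = -1753*(-1/3) = 1753/3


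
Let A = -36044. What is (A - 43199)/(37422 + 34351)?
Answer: -79243/71773 ≈ -1.1041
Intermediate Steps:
(A - 43199)/(37422 + 34351) = (-36044 - 43199)/(37422 + 34351) = -79243/71773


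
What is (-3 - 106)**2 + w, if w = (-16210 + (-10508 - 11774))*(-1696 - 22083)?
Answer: 915313149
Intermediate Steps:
w = 915301268 (w = (-16210 - 22282)*(-23779) = -38492*(-23779) = 915301268)
(-3 - 106)**2 + w = (-3 - 106)**2 + 915301268 = (-109)**2 + 915301268 = 11881 + 915301268 = 915313149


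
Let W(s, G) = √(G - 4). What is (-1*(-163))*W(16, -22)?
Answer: 163*I*√26 ≈ 831.14*I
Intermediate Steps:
W(s, G) = √(-4 + G)
(-1*(-163))*W(16, -22) = (-1*(-163))*√(-4 - 22) = 163*√(-26) = 163*(I*√26) = 163*I*√26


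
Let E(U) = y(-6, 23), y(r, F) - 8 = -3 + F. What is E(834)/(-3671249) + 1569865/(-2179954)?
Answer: -5763426350097/8003153942546 ≈ -0.72014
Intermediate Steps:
y(r, F) = 5 + F (y(r, F) = 8 + (-3 + F) = 5 + F)
E(U) = 28 (E(U) = 5 + 23 = 28)
E(834)/(-3671249) + 1569865/(-2179954) = 28/(-3671249) + 1569865/(-2179954) = 28*(-1/3671249) + 1569865*(-1/2179954) = -28/3671249 - 1569865/2179954 = -5763426350097/8003153942546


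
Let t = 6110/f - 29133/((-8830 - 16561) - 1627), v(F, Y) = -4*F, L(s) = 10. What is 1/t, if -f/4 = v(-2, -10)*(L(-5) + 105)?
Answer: -552368/321503 ≈ -1.7181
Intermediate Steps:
f = -3680 (f = -4*(-4*(-2))*(10 + 105) = -32*115 = -4*920 = -3680)
t = -321503/552368 (t = 6110/(-3680) - 29133/((-8830 - 16561) - 1627) = 6110*(-1/3680) - 29133/(-25391 - 1627) = -611/368 - 29133/(-27018) = -611/368 - 29133*(-1/27018) = -611/368 + 3237/3002 = -321503/552368 ≈ -0.58204)
1/t = 1/(-321503/552368) = -552368/321503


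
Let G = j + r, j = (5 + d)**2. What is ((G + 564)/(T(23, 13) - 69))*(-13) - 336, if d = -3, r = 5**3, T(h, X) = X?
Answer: -1401/8 ≈ -175.13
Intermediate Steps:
r = 125
j = 4 (j = (5 - 3)**2 = 2**2 = 4)
G = 129 (G = 4 + 125 = 129)
((G + 564)/(T(23, 13) - 69))*(-13) - 336 = ((129 + 564)/(13 - 69))*(-13) - 336 = (693/(-56))*(-13) - 336 = (693*(-1/56))*(-13) - 336 = -99/8*(-13) - 336 = 1287/8 - 336 = -1401/8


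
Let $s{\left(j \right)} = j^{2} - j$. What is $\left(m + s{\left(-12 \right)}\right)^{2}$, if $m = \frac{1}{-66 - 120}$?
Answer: $\frac{841870225}{34596} \approx 24334.0$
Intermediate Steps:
$m = - \frac{1}{186}$ ($m = \frac{1}{-186} = - \frac{1}{186} \approx -0.0053763$)
$\left(m + s{\left(-12 \right)}\right)^{2} = \left(- \frac{1}{186} - 12 \left(-1 - 12\right)\right)^{2} = \left(- \frac{1}{186} - -156\right)^{2} = \left(- \frac{1}{186} + 156\right)^{2} = \left(\frac{29015}{186}\right)^{2} = \frac{841870225}{34596}$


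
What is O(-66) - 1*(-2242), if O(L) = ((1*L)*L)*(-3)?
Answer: -10826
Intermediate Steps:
O(L) = -3*L² (O(L) = (L*L)*(-3) = L²*(-3) = -3*L²)
O(-66) - 1*(-2242) = -3*(-66)² - 1*(-2242) = -3*4356 + 2242 = -13068 + 2242 = -10826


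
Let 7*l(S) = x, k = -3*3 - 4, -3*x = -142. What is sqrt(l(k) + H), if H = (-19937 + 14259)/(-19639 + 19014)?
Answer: 2*sqrt(1091937)/525 ≈ 3.9808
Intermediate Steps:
x = 142/3 (x = -1/3*(-142) = 142/3 ≈ 47.333)
H = 5678/625 (H = -5678/(-625) = -5678*(-1/625) = 5678/625 ≈ 9.0848)
k = -13 (k = -9 - 4 = -13)
l(S) = 142/21 (l(S) = (1/7)*(142/3) = 142/21)
sqrt(l(k) + H) = sqrt(142/21 + 5678/625) = sqrt(207988/13125) = 2*sqrt(1091937)/525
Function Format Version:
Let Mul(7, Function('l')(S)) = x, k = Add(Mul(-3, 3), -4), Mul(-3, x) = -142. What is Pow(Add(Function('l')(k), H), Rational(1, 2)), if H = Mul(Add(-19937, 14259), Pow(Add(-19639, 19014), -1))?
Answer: Mul(Rational(2, 525), Pow(1091937, Rational(1, 2))) ≈ 3.9808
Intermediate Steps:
x = Rational(142, 3) (x = Mul(Rational(-1, 3), -142) = Rational(142, 3) ≈ 47.333)
H = Rational(5678, 625) (H = Mul(-5678, Pow(-625, -1)) = Mul(-5678, Rational(-1, 625)) = Rational(5678, 625) ≈ 9.0848)
k = -13 (k = Add(-9, -4) = -13)
Function('l')(S) = Rational(142, 21) (Function('l')(S) = Mul(Rational(1, 7), Rational(142, 3)) = Rational(142, 21))
Pow(Add(Function('l')(k), H), Rational(1, 2)) = Pow(Add(Rational(142, 21), Rational(5678, 625)), Rational(1, 2)) = Pow(Rational(207988, 13125), Rational(1, 2)) = Mul(Rational(2, 525), Pow(1091937, Rational(1, 2)))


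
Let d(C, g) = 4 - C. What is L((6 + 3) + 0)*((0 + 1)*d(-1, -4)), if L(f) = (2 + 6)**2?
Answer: 320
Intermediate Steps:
L(f) = 64 (L(f) = 8**2 = 64)
L((6 + 3) + 0)*((0 + 1)*d(-1, -4)) = 64*((0 + 1)*(4 - 1*(-1))) = 64*(1*(4 + 1)) = 64*(1*5) = 64*5 = 320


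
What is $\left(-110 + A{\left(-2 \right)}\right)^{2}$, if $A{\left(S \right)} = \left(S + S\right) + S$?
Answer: $13456$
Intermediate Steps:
$A{\left(S \right)} = 3 S$ ($A{\left(S \right)} = 2 S + S = 3 S$)
$\left(-110 + A{\left(-2 \right)}\right)^{2} = \left(-110 + 3 \left(-2\right)\right)^{2} = \left(-110 - 6\right)^{2} = \left(-116\right)^{2} = 13456$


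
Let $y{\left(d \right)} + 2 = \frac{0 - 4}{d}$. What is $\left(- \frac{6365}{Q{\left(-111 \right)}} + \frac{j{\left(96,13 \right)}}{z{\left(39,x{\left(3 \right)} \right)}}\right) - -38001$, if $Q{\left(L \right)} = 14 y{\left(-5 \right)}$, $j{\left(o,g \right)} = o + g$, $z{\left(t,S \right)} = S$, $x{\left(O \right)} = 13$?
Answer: $\frac{41919973}{1092} \approx 38388.0$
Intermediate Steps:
$y{\left(d \right)} = -2 - \frac{4}{d}$ ($y{\left(d \right)} = -2 + \frac{0 - 4}{d} = -2 - \frac{4}{d}$)
$j{\left(o,g \right)} = g + o$
$Q{\left(L \right)} = - \frac{84}{5}$ ($Q{\left(L \right)} = 14 \left(-2 - \frac{4}{-5}\right) = 14 \left(-2 - - \frac{4}{5}\right) = 14 \left(-2 + \frac{4}{5}\right) = 14 \left(- \frac{6}{5}\right) = - \frac{84}{5}$)
$\left(- \frac{6365}{Q{\left(-111 \right)}} + \frac{j{\left(96,13 \right)}}{z{\left(39,x{\left(3 \right)} \right)}}\right) - -38001 = \left(- \frac{6365}{- \frac{84}{5}} + \frac{13 + 96}{13}\right) - -38001 = \left(\left(-6365\right) \left(- \frac{5}{84}\right) + 109 \cdot \frac{1}{13}\right) + 38001 = \left(\frac{31825}{84} + \frac{109}{13}\right) + 38001 = \frac{422881}{1092} + 38001 = \frac{41919973}{1092}$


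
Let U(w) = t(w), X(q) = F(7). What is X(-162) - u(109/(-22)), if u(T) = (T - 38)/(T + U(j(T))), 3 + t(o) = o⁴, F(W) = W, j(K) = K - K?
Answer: 8/5 ≈ 1.6000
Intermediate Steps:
j(K) = 0
X(q) = 7
t(o) = -3 + o⁴
U(w) = -3 + w⁴
u(T) = (-38 + T)/(-3 + T) (u(T) = (T - 38)/(T + (-3 + 0⁴)) = (-38 + T)/(T + (-3 + 0)) = (-38 + T)/(T - 3) = (-38 + T)/(-3 + T))
X(-162) - u(109/(-22)) = 7 - (38 - 109/(-22))/(3 - 109/(-22)) = 7 - (38 - 109*(-1)/22)/(3 - 109*(-1)/22) = 7 - (38 - 1*(-109/22))/(3 - 1*(-109/22)) = 7 - (38 + 109/22)/(3 + 109/22) = 7 - 945/(175/22*22) = 7 - 22*945/(175*22) = 7 - 1*27/5 = 7 - 27/5 = 8/5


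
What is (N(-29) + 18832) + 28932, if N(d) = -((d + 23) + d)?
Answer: 47799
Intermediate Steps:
N(d) = -23 - 2*d (N(d) = -((23 + d) + d) = -(23 + 2*d) = -23 - 2*d)
(N(-29) + 18832) + 28932 = ((-23 - 2*(-29)) + 18832) + 28932 = ((-23 + 58) + 18832) + 28932 = (35 + 18832) + 28932 = 18867 + 28932 = 47799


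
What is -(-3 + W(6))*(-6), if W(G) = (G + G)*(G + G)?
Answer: 846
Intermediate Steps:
W(G) = 4*G² (W(G) = (2*G)*(2*G) = 4*G²)
-(-3 + W(6))*(-6) = -(-3 + 4*6²)*(-6) = -(-3 + 4*36)*(-6) = -(-3 + 144)*(-6) = -1*141*(-6) = -141*(-6) = 846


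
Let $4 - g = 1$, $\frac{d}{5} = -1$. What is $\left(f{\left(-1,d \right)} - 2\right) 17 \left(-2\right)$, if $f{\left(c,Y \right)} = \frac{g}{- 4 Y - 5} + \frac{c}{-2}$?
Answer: $\frac{221}{5} \approx 44.2$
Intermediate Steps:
$d = -5$ ($d = 5 \left(-1\right) = -5$)
$g = 3$ ($g = 4 - 1 = 3$)
$f{\left(c,Y \right)} = \frac{3}{-5 - 4 Y} - \frac{c}{2}$ ($f{\left(c,Y \right)} = \frac{3}{- 4 Y - 5} + \frac{c}{-2} = \frac{3}{-5 - 4 Y} + c \left(- \frac{1}{2}\right) = \frac{3}{-5 - 4 Y} - \frac{c}{2}$)
$\left(f{\left(-1,d \right)} - 2\right) 17 \left(-2\right) = \left(\frac{-6 - -5 - \left(-20\right) \left(-1\right)}{2 \left(5 + 4 \left(-5\right)\right)} - 2\right) 17 \left(-2\right) = \left(\frac{-6 + 5 - 20}{2 \left(5 - 20\right)} - 2\right) 17 \left(-2\right) = \left(\frac{1}{2} \frac{1}{-15} \left(-21\right) - 2\right) 17 \left(-2\right) = \left(\frac{1}{2} \left(- \frac{1}{15}\right) \left(-21\right) - 2\right) 17 \left(-2\right) = \left(\frac{7}{10} - 2\right) 17 \left(-2\right) = \left(- \frac{13}{10}\right) 17 \left(-2\right) = \left(- \frac{221}{10}\right) \left(-2\right) = \frac{221}{5}$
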